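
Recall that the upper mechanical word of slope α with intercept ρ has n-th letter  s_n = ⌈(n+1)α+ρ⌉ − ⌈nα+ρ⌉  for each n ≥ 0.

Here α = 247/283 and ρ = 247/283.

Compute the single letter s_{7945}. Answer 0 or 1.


1

(n+1)α + ρ = (7946·247 + 247) / 283 = 1962909/283
nα + ρ     = (7945·247 + 247) / 283 = 1962662/283
⌈1962909/283⌉ = 6937,  ⌈1962662/283⌉ = 6936
s_{7945} = 6937 − 6936 = 1


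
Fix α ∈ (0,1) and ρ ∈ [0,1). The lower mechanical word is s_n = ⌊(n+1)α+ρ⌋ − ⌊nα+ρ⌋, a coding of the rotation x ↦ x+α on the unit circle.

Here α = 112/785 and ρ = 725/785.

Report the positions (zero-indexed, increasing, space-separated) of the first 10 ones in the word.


n=0: ⌊837/785⌋−⌊725/785⌋ = 1−0 = 1  ← one
n=1: ⌊949/785⌋−⌊837/785⌋ = 1−1 = 0
n=2: ⌊1061/785⌋−⌊949/785⌋ = 1−1 = 0
  …
n=7: ⌊1621/785⌋−⌊1509/785⌋ = 2−1 = 1  ← one
n=8: ⌊1733/785⌋−⌊1621/785⌋ = 2−2 = 0
n=9: ⌊1845/785⌋−⌊1733/785⌋ = 2−2 = 0
  …
n=14: ⌊2405/785⌋−⌊2293/785⌋ = 3−2 = 1  ← one
n=15: ⌊2517/785⌋−⌊2405/785⌋ = 3−3 = 0
n=16: ⌊2629/785⌋−⌊2517/785⌋ = 3−3 = 0
  …
n=21: ⌊3189/785⌋−⌊3077/785⌋ = 4−3 = 1  ← one
n=22: ⌊3301/785⌋−⌊3189/785⌋ = 4−4 = 0
n=23: ⌊3413/785⌋−⌊3301/785⌋ = 4−4 = 0
  …
n=28: ⌊3973/785⌋−⌊3861/785⌋ = 5−4 = 1  ← one
n=29: ⌊4085/785⌋−⌊3973/785⌋ = 5−5 = 0
n=30: ⌊4197/785⌋−⌊4085/785⌋ = 5−5 = 0
  …
n=35: ⌊4757/785⌋−⌊4645/785⌋ = 6−5 = 1  ← one
n=36: ⌊4869/785⌋−⌊4757/785⌋ = 6−6 = 0
n=37: ⌊4981/785⌋−⌊4869/785⌋ = 6−6 = 0
  …
n=42: ⌊5541/785⌋−⌊5429/785⌋ = 7−6 = 1  ← one
n=43: ⌊5653/785⌋−⌊5541/785⌋ = 7−7 = 0
n=44: ⌊5765/785⌋−⌊5653/785⌋ = 7−7 = 0
  …
n=49: ⌊6325/785⌋−⌊6213/785⌋ = 8−7 = 1  ← one
n=50: ⌊6437/785⌋−⌊6325/785⌋ = 8−8 = 0
n=51: ⌊6549/785⌋−⌊6437/785⌋ = 8−8 = 0
  …
n=56: ⌊7109/785⌋−⌊6997/785⌋ = 9−8 = 1  ← one
n=57: ⌊7221/785⌋−⌊7109/785⌋ = 9−9 = 0
n=58: ⌊7333/785⌋−⌊7221/785⌋ = 9−9 = 0
  …
n=63: ⌊7893/785⌋−⌊7781/785⌋ = 10−9 = 1  ← one
positions of the first 10 ones: 0 7 14 21 28 35 42 49 56 63

0 7 14 21 28 35 42 49 56 63


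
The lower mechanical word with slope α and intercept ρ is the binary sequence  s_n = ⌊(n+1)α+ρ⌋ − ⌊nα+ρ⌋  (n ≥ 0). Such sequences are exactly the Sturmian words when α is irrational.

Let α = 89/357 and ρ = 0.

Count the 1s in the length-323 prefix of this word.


80

#1s = Σ_{n=0}^{322} s_n = Σ_{n=0}^{322} (⌊(n+1)α+ρ⌋ − ⌊nα+ρ⌋)
the sum telescopes: every ⌊nα+ρ⌋ with 0 < n < 323 appears once with + and once with −, leaving ⌊323α+ρ⌋ − ⌊0·α+ρ⌋
323α + ρ = (323·89) / 357 = 28747/357
ρ = 0/357
⌊28747/357⌋ = 80,  ⌊0/357⌋ = 0
#1s = 80 − 0 = 80


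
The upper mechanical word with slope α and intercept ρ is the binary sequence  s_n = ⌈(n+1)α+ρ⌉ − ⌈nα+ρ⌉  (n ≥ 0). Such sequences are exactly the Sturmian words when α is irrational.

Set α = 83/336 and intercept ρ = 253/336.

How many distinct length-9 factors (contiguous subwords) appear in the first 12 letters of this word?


t_n = ⌈(n·83+253)/336⌉ for n = 0 … 12:
  n=0…9: ⌈253/336⌉=1 ⌈336/336⌉=1 ⌈419/336⌉=2 ⌈502/336⌉=2 ⌈585/336⌉=2 ⌈668/336⌉=2 ⌈751/336⌉=3 ⌈834/336⌉=3 ⌈917/336⌉=3 ⌈1000/336⌉=3
  n=10…12: ⌈1083/336⌉=4 ⌈1166/336⌉=4 ⌈1249/336⌉=4
s_n = t_(n+1) − t_n for n = 0 … 11 gives
prefix = 010001000100
slide a length-9 window over [0..8] … [3..11] (4 windows); first occurrence of each distinct factor:
  [  0..  8] 010001000
  [  1..  9] 100010001
  [  2.. 10] 000100010
  [  3.. 11] 001000100
distinct factors: {000100010, 001000100, 010001000, 100010001}
count = 4  (Sturmian bound for length 9 is 10)

4


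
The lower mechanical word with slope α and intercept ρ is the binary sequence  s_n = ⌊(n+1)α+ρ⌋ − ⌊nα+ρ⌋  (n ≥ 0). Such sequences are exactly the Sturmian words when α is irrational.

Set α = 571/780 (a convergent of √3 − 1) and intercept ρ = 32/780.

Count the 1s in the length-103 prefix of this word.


75

#1s = Σ_{n=0}^{102} s_n = Σ_{n=0}^{102} (⌊(n+1)α+ρ⌋ − ⌊nα+ρ⌋)
the sum telescopes: every ⌊nα+ρ⌋ with 0 < n < 103 appears once with + and once with −, leaving ⌊103α+ρ⌋ − ⌊0·α+ρ⌋
103α + ρ = (103·571 + 32) / 780 = 58845/780
ρ = 32/780
⌊58845/780⌋ = 75,  ⌊32/780⌋ = 0
#1s = 75 − 0 = 75


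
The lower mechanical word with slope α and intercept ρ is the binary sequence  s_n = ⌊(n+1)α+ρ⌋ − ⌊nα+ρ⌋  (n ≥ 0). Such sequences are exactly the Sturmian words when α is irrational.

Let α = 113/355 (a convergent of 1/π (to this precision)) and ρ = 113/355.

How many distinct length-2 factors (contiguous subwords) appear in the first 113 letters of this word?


3

t_n = ⌊(n·113+113)/355⌋ for n = 0 … 113:
  n=0…9: ⌊113/355⌋=0 ⌊226/355⌋=0 ⌊339/355⌋=0 ⌊452/355⌋=1 ⌊565/355⌋=1 ⌊678/355⌋=1 ⌊791/355⌋=2 ⌊904/355⌋=2 ⌊1017/355⌋=2 ⌊1130/355⌋=3
  n=10…19: ⌊1243/355⌋=3 ⌊1356/355⌋=3 ⌊1469/355⌋=4 ⌊1582/355⌋=4 ⌊1695/355⌋=4 ⌊1808/355⌋=5 ⌊1921/355⌋=5 ⌊2034/355⌋=5 ⌊2147/355⌋=6 ⌊2260/355⌋=6
  n=20…29: ⌊2373/355⌋=6 ⌊2486/355⌋=7 ⌊2599/355⌋=7 ⌊2712/355⌋=7 ⌊2825/355⌋=7 ⌊2938/355⌋=8 ⌊3051/355⌋=8 ⌊3164/355⌋=8 ⌊3277/355⌋=9 ⌊3390/355⌋=9
  n=30…39: ⌊3503/355⌋=9 ⌊3616/355⌋=10 ⌊3729/355⌋=10 ⌊3842/355⌋=10 ⌊3955/355⌋=11 ⌊4068/355⌋=11 ⌊4181/355⌋=11 ⌊4294/355⌋=12 ⌊4407/355⌋=12 ⌊4520/355⌋=12
  n=40…49: ⌊4633/355⌋=13 ⌊4746/355⌋=13 ⌊4859/355⌋=13 ⌊4972/355⌋=14 ⌊5085/355⌋=14 ⌊5198/355⌋=14 ⌊5311/355⌋=14 ⌊5424/355⌋=15 ⌊5537/355⌋=15 ⌊5650/355⌋=15
  n=50…59: ⌊5763/355⌋=16 ⌊5876/355⌋=16 ⌊5989/355⌋=16 ⌊6102/355⌋=17 ⌊6215/355⌋=17 ⌊6328/355⌋=17 ⌊6441/355⌋=18 ⌊6554/355⌋=18 ⌊6667/355⌋=18 ⌊6780/355⌋=19
  n=60…69: ⌊6893/355⌋=19 ⌊7006/355⌋=19 ⌊7119/355⌋=20 ⌊7232/355⌋=20 ⌊7345/355⌋=20 ⌊7458/355⌋=21 ⌊7571/355⌋=21 ⌊7684/355⌋=21 ⌊7797/355⌋=21 ⌊7910/355⌋=22
  n=70…79: ⌊8023/355⌋=22 ⌊8136/355⌋=22 ⌊8249/355⌋=23 ⌊8362/355⌋=23 ⌊8475/355⌋=23 ⌊8588/355⌋=24 ⌊8701/355⌋=24 ⌊8814/355⌋=24 ⌊8927/355⌋=25 ⌊9040/355⌋=25
  n=80…89: ⌊9153/355⌋=25 ⌊9266/355⌋=26 ⌊9379/355⌋=26 ⌊9492/355⌋=26 ⌊9605/355⌋=27 ⌊9718/355⌋=27 ⌊9831/355⌋=27 ⌊9944/355⌋=28 ⌊10057/355⌋=28 ⌊10170/355⌋=28
  n=90…99: ⌊10283/355⌋=28 ⌊10396/355⌋=29 ⌊10509/355⌋=29 ⌊10622/355⌋=29 ⌊10735/355⌋=30 ⌊10848/355⌋=30 ⌊10961/355⌋=30 ⌊11074/355⌋=31 ⌊11187/355⌋=31 ⌊11300/355⌋=31
  n=100…109: ⌊11413/355⌋=32 ⌊11526/355⌋=32 ⌊11639/355⌋=32 ⌊11752/355⌋=33 ⌊11865/355⌋=33 ⌊11978/355⌋=33 ⌊12091/355⌋=34 ⌊12204/355⌋=34 ⌊12317/355⌋=34 ⌊12430/355⌋=35
  n=110…113: ⌊12543/355⌋=35 ⌊12656/355⌋=35 ⌊12769/355⌋=35 ⌊12882/355⌋=36
s_n = t_(n+1) − t_n for n = 0 … 112 gives
prefix = 00100100100100100100100010010010010010010010001001001001001001001000100100100100100100100010010010010010010010001
slide a length-2 window over [0..1] … [111..112] (112 windows); first occurrence of each distinct factor:
  [  0..  1] 00
  [  1..  2] 01
  [  2..  3] 10
  (the other 109 windows repeat one of these)
distinct factors: {00, 01, 10}
count = 3  (Sturmian bound for length 2 is 3)


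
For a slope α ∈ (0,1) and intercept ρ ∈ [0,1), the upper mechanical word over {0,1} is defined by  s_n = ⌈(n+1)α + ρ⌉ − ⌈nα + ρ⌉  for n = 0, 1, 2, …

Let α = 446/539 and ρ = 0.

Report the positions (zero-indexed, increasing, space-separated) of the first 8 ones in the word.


n=0: ⌈446/539⌉−⌈0/539⌉ = 1−0 = 1  ← one
n=1: ⌈892/539⌉−⌈446/539⌉ = 2−1 = 1  ← one
n=2: ⌈1338/539⌉−⌈892/539⌉ = 3−2 = 1  ← one
n=3: ⌈1784/539⌉−⌈1338/539⌉ = 4−3 = 1  ← one
n=4: ⌈2230/539⌉−⌈1784/539⌉ = 5−4 = 1  ← one
n=5: ⌈2676/539⌉−⌈2230/539⌉ = 5−5 = 0
n=6: ⌈3122/539⌉−⌈2676/539⌉ = 6−5 = 1  ← one
n=7: ⌈3568/539⌉−⌈3122/539⌉ = 7−6 = 1  ← one
n=8: ⌈4014/539⌉−⌈3568/539⌉ = 8−7 = 1  ← one
positions of the first 8 ones: 0 1 2 3 4 6 7 8

0 1 2 3 4 6 7 8


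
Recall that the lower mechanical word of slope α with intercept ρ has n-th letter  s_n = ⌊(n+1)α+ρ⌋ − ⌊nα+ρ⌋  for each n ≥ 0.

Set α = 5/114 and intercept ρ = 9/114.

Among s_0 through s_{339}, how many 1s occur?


14

#1s = Σ_{n=0}^{339} s_n = Σ_{n=0}^{339} (⌊(n+1)α+ρ⌋ − ⌊nα+ρ⌋)
the sum telescopes: every ⌊nα+ρ⌋ with 0 < n < 340 appears once with + and once with −, leaving ⌊340α+ρ⌋ − ⌊0·α+ρ⌋
340α + ρ = (340·5 + 9) / 114 = 1709/114
ρ = 9/114
⌊1709/114⌋ = 14,  ⌊9/114⌋ = 0
#1s = 14 − 0 = 14


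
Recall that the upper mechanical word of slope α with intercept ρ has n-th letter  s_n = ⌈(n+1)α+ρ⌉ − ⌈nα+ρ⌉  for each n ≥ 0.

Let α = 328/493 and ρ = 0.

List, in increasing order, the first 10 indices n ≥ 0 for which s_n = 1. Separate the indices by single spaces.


n=0: ⌈328/493⌉−⌈0/493⌉ = 1−0 = 1  ← one
n=1: ⌈656/493⌉−⌈328/493⌉ = 2−1 = 1  ← one
n=2: ⌈984/493⌉−⌈656/493⌉ = 2−2 = 0
n=3: ⌈1312/493⌉−⌈984/493⌉ = 3−2 = 1  ← one
n=4: ⌈1640/493⌉−⌈1312/493⌉ = 4−3 = 1  ← one
n=5: ⌈1968/493⌉−⌈1640/493⌉ = 4−4 = 0
n=6: ⌈2296/493⌉−⌈1968/493⌉ = 5−4 = 1  ← one
n=7: ⌈2624/493⌉−⌈2296/493⌉ = 6−5 = 1  ← one
n=8: ⌈2952/493⌉−⌈2624/493⌉ = 6−6 = 0
n=9: ⌈3280/493⌉−⌈2952/493⌉ = 7−6 = 1  ← one
n=10: ⌈3608/493⌉−⌈3280/493⌉ = 8−7 = 1  ← one
n=11: ⌈3936/493⌉−⌈3608/493⌉ = 8−8 = 0
n=12: ⌈4264/493⌉−⌈3936/493⌉ = 9−8 = 1  ← one
n=13: ⌈4592/493⌉−⌈4264/493⌉ = 10−9 = 1  ← one
positions of the first 10 ones: 0 1 3 4 6 7 9 10 12 13

0 1 3 4 6 7 9 10 12 13


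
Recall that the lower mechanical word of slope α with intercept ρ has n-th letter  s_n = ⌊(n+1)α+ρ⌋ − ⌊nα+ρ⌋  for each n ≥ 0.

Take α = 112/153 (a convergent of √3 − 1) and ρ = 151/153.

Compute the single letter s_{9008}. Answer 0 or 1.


(n+1)α + ρ = (9009·112 + 151) / 153 = 1009159/153
nα + ρ     = (9008·112 + 151) / 153 = 1009047/153
⌊1009159/153⌋ = 6595,  ⌊1009047/153⌋ = 6595
s_{9008} = 6595 − 6595 = 0

0


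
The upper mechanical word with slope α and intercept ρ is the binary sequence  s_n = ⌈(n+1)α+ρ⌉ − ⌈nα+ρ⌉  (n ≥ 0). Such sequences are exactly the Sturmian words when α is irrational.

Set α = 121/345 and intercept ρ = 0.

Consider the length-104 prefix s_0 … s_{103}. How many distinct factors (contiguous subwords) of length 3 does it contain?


4

t_n = ⌈(n·121)/345⌉ for n = 0 … 104:
  n=0…9: ⌈0/345⌉=0 ⌈121/345⌉=1 ⌈242/345⌉=1 ⌈363/345⌉=2 ⌈484/345⌉=2 ⌈605/345⌉=2 ⌈726/345⌉=3 ⌈847/345⌉=3 ⌈968/345⌉=3 ⌈1089/345⌉=4
  n=10…19: ⌈1210/345⌉=4 ⌈1331/345⌉=4 ⌈1452/345⌉=5 ⌈1573/345⌉=5 ⌈1694/345⌉=5 ⌈1815/345⌉=6 ⌈1936/345⌉=6 ⌈2057/345⌉=6 ⌈2178/345⌉=7 ⌈2299/345⌉=7
  n=20…29: ⌈2420/345⌉=8 ⌈2541/345⌉=8 ⌈2662/345⌉=8 ⌈2783/345⌉=9 ⌈2904/345⌉=9 ⌈3025/345⌉=9 ⌈3146/345⌉=10 ⌈3267/345⌉=10 ⌈3388/345⌉=10 ⌈3509/345⌉=11
  n=30…39: ⌈3630/345⌉=11 ⌈3751/345⌉=11 ⌈3872/345⌉=12 ⌈3993/345⌉=12 ⌈4114/345⌉=12 ⌈4235/345⌉=13 ⌈4356/345⌉=13 ⌈4477/345⌉=13 ⌈4598/345⌉=14 ⌈4719/345⌉=14
  n=40…49: ⌈4840/345⌉=15 ⌈4961/345⌉=15 ⌈5082/345⌉=15 ⌈5203/345⌉=16 ⌈5324/345⌉=16 ⌈5445/345⌉=16 ⌈5566/345⌉=17 ⌈5687/345⌉=17 ⌈5808/345⌉=17 ⌈5929/345⌉=18
  n=50…59: ⌈6050/345⌉=18 ⌈6171/345⌉=18 ⌈6292/345⌉=19 ⌈6413/345⌉=19 ⌈6534/345⌉=19 ⌈6655/345⌉=20 ⌈6776/345⌉=20 ⌈6897/345⌉=20 ⌈7018/345⌉=21 ⌈7139/345⌉=21
  n=60…69: ⌈7260/345⌉=22 ⌈7381/345⌉=22 ⌈7502/345⌉=22 ⌈7623/345⌉=23 ⌈7744/345⌉=23 ⌈7865/345⌉=23 ⌈7986/345⌉=24 ⌈8107/345⌉=24 ⌈8228/345⌉=24 ⌈8349/345⌉=25
  n=70…79: ⌈8470/345⌉=25 ⌈8591/345⌉=25 ⌈8712/345⌉=26 ⌈8833/345⌉=26 ⌈8954/345⌉=26 ⌈9075/345⌉=27 ⌈9196/345⌉=27 ⌈9317/345⌉=28 ⌈9438/345⌉=28 ⌈9559/345⌉=28
  n=80…89: ⌈9680/345⌉=29 ⌈9801/345⌉=29 ⌈9922/345⌉=29 ⌈10043/345⌉=30 ⌈10164/345⌉=30 ⌈10285/345⌉=30 ⌈10406/345⌉=31 ⌈10527/345⌉=31 ⌈10648/345⌉=31 ⌈10769/345⌉=32
  n=90…99: ⌈10890/345⌉=32 ⌈11011/345⌉=32 ⌈11132/345⌉=33 ⌈11253/345⌉=33 ⌈11374/345⌉=33 ⌈11495/345⌉=34 ⌈11616/345⌉=34 ⌈11737/345⌉=35 ⌈11858/345⌉=35 ⌈11979/345⌉=35
  n=100…104: ⌈12100/345⌉=36 ⌈12221/345⌉=36 ⌈12342/345⌉=36 ⌈12463/345⌉=37 ⌈12584/345⌉=37
s_n = t_(n+1) − t_n for n = 0 … 103 gives
prefix = 10100100100100100101001001001001001001010010010010010010010100100100100100101001001001001001001010010010
slide a length-3 window over [0..2] … [101..103] (102 windows); first occurrence of each distinct factor:
  [  0..  2] 101
  [  1..  3] 010
  [  2..  4] 100
  [  3..  5] 001
  (the other 98 windows repeat one of these)
distinct factors: {001, 010, 100, 101}
count = 4  (Sturmian bound for length 3 is 4)


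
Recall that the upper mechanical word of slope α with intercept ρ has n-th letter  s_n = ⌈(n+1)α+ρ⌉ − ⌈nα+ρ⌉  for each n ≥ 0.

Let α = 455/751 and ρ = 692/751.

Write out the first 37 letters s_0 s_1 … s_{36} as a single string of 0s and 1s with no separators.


1101011010110110101101011010110101101

n=0: ⌈(1·455+692)/751⌉ − ⌈(0·455+692)/751⌉ = ⌈1147/751⌉ − ⌈692/751⌉ = 2 − 1 = 1
n=1: ⌈(2·455+692)/751⌉ − ⌈(1·455+692)/751⌉ = ⌈1602/751⌉ − ⌈1147/751⌉ = 3 − 2 = 1
n=2: ⌈(3·455+692)/751⌉ − ⌈(2·455+692)/751⌉ = ⌈2057/751⌉ − ⌈1602/751⌉ = 3 − 3 = 0
n=3: ⌈(4·455+692)/751⌉ − ⌈(3·455+692)/751⌉ = ⌈2512/751⌉ − ⌈2057/751⌉ = 4 − 3 = 1
n=4: ⌈(5·455+692)/751⌉ − ⌈(4·455+692)/751⌉ = ⌈2967/751⌉ − ⌈2512/751⌉ = 4 − 4 = 0
n=5: ⌈(6·455+692)/751⌉ − ⌈(5·455+692)/751⌉ = ⌈3422/751⌉ − ⌈2967/751⌉ = 5 − 4 = 1
n=6: ⌈(7·455+692)/751⌉ − ⌈(6·455+692)/751⌉ = ⌈3877/751⌉ − ⌈3422/751⌉ = 6 − 5 = 1
n=7: ⌈(8·455+692)/751⌉ − ⌈(7·455+692)/751⌉ = ⌈4332/751⌉ − ⌈3877/751⌉ = 6 − 6 = 0
n=8: ⌈(9·455+692)/751⌉ − ⌈(8·455+692)/751⌉ = ⌈4787/751⌉ − ⌈4332/751⌉ = 7 − 6 = 1
n=9: ⌈(10·455+692)/751⌉ − ⌈(9·455+692)/751⌉ = ⌈5242/751⌉ − ⌈4787/751⌉ = 7 − 7 = 0
n=10: ⌈(11·455+692)/751⌉ − ⌈(10·455+692)/751⌉ = ⌈5697/751⌉ − ⌈5242/751⌉ = 8 − 7 = 1
n=11: ⌈(12·455+692)/751⌉ − ⌈(11·455+692)/751⌉ = ⌈6152/751⌉ − ⌈5697/751⌉ = 9 − 8 = 1
n=12: ⌈(13·455+692)/751⌉ − ⌈(12·455+692)/751⌉ = ⌈6607/751⌉ − ⌈6152/751⌉ = 9 − 9 = 0
n=13: ⌈(14·455+692)/751⌉ − ⌈(13·455+692)/751⌉ = ⌈7062/751⌉ − ⌈6607/751⌉ = 10 − 9 = 1
n=14: ⌈(15·455+692)/751⌉ − ⌈(14·455+692)/751⌉ = ⌈7517/751⌉ − ⌈7062/751⌉ = 11 − 10 = 1
n=15: ⌈(16·455+692)/751⌉ − ⌈(15·455+692)/751⌉ = ⌈7972/751⌉ − ⌈7517/751⌉ = 11 − 11 = 0
n=16: ⌈(17·455+692)/751⌉ − ⌈(16·455+692)/751⌉ = ⌈8427/751⌉ − ⌈7972/751⌉ = 12 − 11 = 1
n=17: ⌈(18·455+692)/751⌉ − ⌈(17·455+692)/751⌉ = ⌈8882/751⌉ − ⌈8427/751⌉ = 12 − 12 = 0
n=18: ⌈(19·455+692)/751⌉ − ⌈(18·455+692)/751⌉ = ⌈9337/751⌉ − ⌈8882/751⌉ = 13 − 12 = 1
n=19: ⌈(20·455+692)/751⌉ − ⌈(19·455+692)/751⌉ = ⌈9792/751⌉ − ⌈9337/751⌉ = 14 − 13 = 1
n=20: ⌈(21·455+692)/751⌉ − ⌈(20·455+692)/751⌉ = ⌈10247/751⌉ − ⌈9792/751⌉ = 14 − 14 = 0
n=21: ⌈(22·455+692)/751⌉ − ⌈(21·455+692)/751⌉ = ⌈10702/751⌉ − ⌈10247/751⌉ = 15 − 14 = 1
n=22: ⌈(23·455+692)/751⌉ − ⌈(22·455+692)/751⌉ = ⌈11157/751⌉ − ⌈10702/751⌉ = 15 − 15 = 0
n=23: ⌈(24·455+692)/751⌉ − ⌈(23·455+692)/751⌉ = ⌈11612/751⌉ − ⌈11157/751⌉ = 16 − 15 = 1
n=24: ⌈(25·455+692)/751⌉ − ⌈(24·455+692)/751⌉ = ⌈12067/751⌉ − ⌈11612/751⌉ = 17 − 16 = 1
n=25: ⌈(26·455+692)/751⌉ − ⌈(25·455+692)/751⌉ = ⌈12522/751⌉ − ⌈12067/751⌉ = 17 − 17 = 0
n=26: ⌈(27·455+692)/751⌉ − ⌈(26·455+692)/751⌉ = ⌈12977/751⌉ − ⌈12522/751⌉ = 18 − 17 = 1
n=27: ⌈(28·455+692)/751⌉ − ⌈(27·455+692)/751⌉ = ⌈13432/751⌉ − ⌈12977/751⌉ = 18 − 18 = 0
n=28: ⌈(29·455+692)/751⌉ − ⌈(28·455+692)/751⌉ = ⌈13887/751⌉ − ⌈13432/751⌉ = 19 − 18 = 1
n=29: ⌈(30·455+692)/751⌉ − ⌈(29·455+692)/751⌉ = ⌈14342/751⌉ − ⌈13887/751⌉ = 20 − 19 = 1
n=30: ⌈(31·455+692)/751⌉ − ⌈(30·455+692)/751⌉ = ⌈14797/751⌉ − ⌈14342/751⌉ = 20 − 20 = 0
n=31: ⌈(32·455+692)/751⌉ − ⌈(31·455+692)/751⌉ = ⌈15252/751⌉ − ⌈14797/751⌉ = 21 − 20 = 1
n=32: ⌈(33·455+692)/751⌉ − ⌈(32·455+692)/751⌉ = ⌈15707/751⌉ − ⌈15252/751⌉ = 21 − 21 = 0
n=33: ⌈(34·455+692)/751⌉ − ⌈(33·455+692)/751⌉ = ⌈16162/751⌉ − ⌈15707/751⌉ = 22 − 21 = 1
n=34: ⌈(35·455+692)/751⌉ − ⌈(34·455+692)/751⌉ = ⌈16617/751⌉ − ⌈16162/751⌉ = 23 − 22 = 1
n=35: ⌈(36·455+692)/751⌉ − ⌈(35·455+692)/751⌉ = ⌈17072/751⌉ − ⌈16617/751⌉ = 23 − 23 = 0
n=36: ⌈(37·455+692)/751⌉ − ⌈(36·455+692)/751⌉ = ⌈17527/751⌉ − ⌈17072/751⌉ = 24 − 23 = 1


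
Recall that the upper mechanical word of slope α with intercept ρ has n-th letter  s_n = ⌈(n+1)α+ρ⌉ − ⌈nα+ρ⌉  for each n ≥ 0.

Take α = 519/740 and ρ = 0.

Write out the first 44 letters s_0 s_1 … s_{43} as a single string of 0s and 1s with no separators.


n=0: ⌈(1·519)/740⌉ − ⌈(0·519)/740⌉ = ⌈519/740⌉ − ⌈0/740⌉ = 1 − 0 = 1
n=1: ⌈(2·519)/740⌉ − ⌈(1·519)/740⌉ = ⌈1038/740⌉ − ⌈519/740⌉ = 2 − 1 = 1
n=2: ⌈(3·519)/740⌉ − ⌈(2·519)/740⌉ = ⌈1557/740⌉ − ⌈1038/740⌉ = 3 − 2 = 1
n=3: ⌈(4·519)/740⌉ − ⌈(3·519)/740⌉ = ⌈2076/740⌉ − ⌈1557/740⌉ = 3 − 3 = 0
n=4: ⌈(5·519)/740⌉ − ⌈(4·519)/740⌉ = ⌈2595/740⌉ − ⌈2076/740⌉ = 4 − 3 = 1
n=5: ⌈(6·519)/740⌉ − ⌈(5·519)/740⌉ = ⌈3114/740⌉ − ⌈2595/740⌉ = 5 − 4 = 1
n=6: ⌈(7·519)/740⌉ − ⌈(6·519)/740⌉ = ⌈3633/740⌉ − ⌈3114/740⌉ = 5 − 5 = 0
n=7: ⌈(8·519)/740⌉ − ⌈(7·519)/740⌉ = ⌈4152/740⌉ − ⌈3633/740⌉ = 6 − 5 = 1
n=8: ⌈(9·519)/740⌉ − ⌈(8·519)/740⌉ = ⌈4671/740⌉ − ⌈4152/740⌉ = 7 − 6 = 1
n=9: ⌈(10·519)/740⌉ − ⌈(9·519)/740⌉ = ⌈5190/740⌉ − ⌈4671/740⌉ = 8 − 7 = 1
n=10: ⌈(11·519)/740⌉ − ⌈(10·519)/740⌉ = ⌈5709/740⌉ − ⌈5190/740⌉ = 8 − 8 = 0
n=11: ⌈(12·519)/740⌉ − ⌈(11·519)/740⌉ = ⌈6228/740⌉ − ⌈5709/740⌉ = 9 − 8 = 1
n=12: ⌈(13·519)/740⌉ − ⌈(12·519)/740⌉ = ⌈6747/740⌉ − ⌈6228/740⌉ = 10 − 9 = 1
n=13: ⌈(14·519)/740⌉ − ⌈(13·519)/740⌉ = ⌈7266/740⌉ − ⌈6747/740⌉ = 10 − 10 = 0
n=14: ⌈(15·519)/740⌉ − ⌈(14·519)/740⌉ = ⌈7785/740⌉ − ⌈7266/740⌉ = 11 − 10 = 1
n=15: ⌈(16·519)/740⌉ − ⌈(15·519)/740⌉ = ⌈8304/740⌉ − ⌈7785/740⌉ = 12 − 11 = 1
n=16: ⌈(17·519)/740⌉ − ⌈(16·519)/740⌉ = ⌈8823/740⌉ − ⌈8304/740⌉ = 12 − 12 = 0
n=17: ⌈(18·519)/740⌉ − ⌈(17·519)/740⌉ = ⌈9342/740⌉ − ⌈8823/740⌉ = 13 − 12 = 1
n=18: ⌈(19·519)/740⌉ − ⌈(18·519)/740⌉ = ⌈9861/740⌉ − ⌈9342/740⌉ = 14 − 13 = 1
n=19: ⌈(20·519)/740⌉ − ⌈(19·519)/740⌉ = ⌈10380/740⌉ − ⌈9861/740⌉ = 15 − 14 = 1
n=20: ⌈(21·519)/740⌉ − ⌈(20·519)/740⌉ = ⌈10899/740⌉ − ⌈10380/740⌉ = 15 − 15 = 0
n=21: ⌈(22·519)/740⌉ − ⌈(21·519)/740⌉ = ⌈11418/740⌉ − ⌈10899/740⌉ = 16 − 15 = 1
n=22: ⌈(23·519)/740⌉ − ⌈(22·519)/740⌉ = ⌈11937/740⌉ − ⌈11418/740⌉ = 17 − 16 = 1
n=23: ⌈(24·519)/740⌉ − ⌈(23·519)/740⌉ = ⌈12456/740⌉ − ⌈11937/740⌉ = 17 − 17 = 0
n=24: ⌈(25·519)/740⌉ − ⌈(24·519)/740⌉ = ⌈12975/740⌉ − ⌈12456/740⌉ = 18 − 17 = 1
n=25: ⌈(26·519)/740⌉ − ⌈(25·519)/740⌉ = ⌈13494/740⌉ − ⌈12975/740⌉ = 19 − 18 = 1
n=26: ⌈(27·519)/740⌉ − ⌈(26·519)/740⌉ = ⌈14013/740⌉ − ⌈13494/740⌉ = 19 − 19 = 0
n=27: ⌈(28·519)/740⌉ − ⌈(27·519)/740⌉ = ⌈14532/740⌉ − ⌈14013/740⌉ = 20 − 19 = 1
n=28: ⌈(29·519)/740⌉ − ⌈(28·519)/740⌉ = ⌈15051/740⌉ − ⌈14532/740⌉ = 21 − 20 = 1
n=29: ⌈(30·519)/740⌉ − ⌈(29·519)/740⌉ = ⌈15570/740⌉ − ⌈15051/740⌉ = 22 − 21 = 1
n=30: ⌈(31·519)/740⌉ − ⌈(30·519)/740⌉ = ⌈16089/740⌉ − ⌈15570/740⌉ = 22 − 22 = 0
n=31: ⌈(32·519)/740⌉ − ⌈(31·519)/740⌉ = ⌈16608/740⌉ − ⌈16089/740⌉ = 23 − 22 = 1
n=32: ⌈(33·519)/740⌉ − ⌈(32·519)/740⌉ = ⌈17127/740⌉ − ⌈16608/740⌉ = 24 − 23 = 1
n=33: ⌈(34·519)/740⌉ − ⌈(33·519)/740⌉ = ⌈17646/740⌉ − ⌈17127/740⌉ = 24 − 24 = 0
n=34: ⌈(35·519)/740⌉ − ⌈(34·519)/740⌉ = ⌈18165/740⌉ − ⌈17646/740⌉ = 25 − 24 = 1
n=35: ⌈(36·519)/740⌉ − ⌈(35·519)/740⌉ = ⌈18684/740⌉ − ⌈18165/740⌉ = 26 − 25 = 1
n=36: ⌈(37·519)/740⌉ − ⌈(36·519)/740⌉ = ⌈19203/740⌉ − ⌈18684/740⌉ = 26 − 26 = 0
n=37: ⌈(38·519)/740⌉ − ⌈(37·519)/740⌉ = ⌈19722/740⌉ − ⌈19203/740⌉ = 27 − 26 = 1
n=38: ⌈(39·519)/740⌉ − ⌈(38·519)/740⌉ = ⌈20241/740⌉ − ⌈19722/740⌉ = 28 − 27 = 1
n=39: ⌈(40·519)/740⌉ − ⌈(39·519)/740⌉ = ⌈20760/740⌉ − ⌈20241/740⌉ = 29 − 28 = 1
n=40: ⌈(41·519)/740⌉ − ⌈(40·519)/740⌉ = ⌈21279/740⌉ − ⌈20760/740⌉ = 29 − 29 = 0
n=41: ⌈(42·519)/740⌉ − ⌈(41·519)/740⌉ = ⌈21798/740⌉ − ⌈21279/740⌉ = 30 − 29 = 1
n=42: ⌈(43·519)/740⌉ − ⌈(42·519)/740⌉ = ⌈22317/740⌉ − ⌈21798/740⌉ = 31 − 30 = 1
n=43: ⌈(44·519)/740⌉ − ⌈(43·519)/740⌉ = ⌈22836/740⌉ − ⌈22317/740⌉ = 31 − 31 = 0

11101101110110110111011011011101101101110110


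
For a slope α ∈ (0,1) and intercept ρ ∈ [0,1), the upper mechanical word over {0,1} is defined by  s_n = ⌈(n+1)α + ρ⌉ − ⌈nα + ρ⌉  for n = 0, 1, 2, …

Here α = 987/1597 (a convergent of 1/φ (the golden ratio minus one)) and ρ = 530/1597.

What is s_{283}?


0

(n+1)α + ρ = (284·987 + 530) / 1597 = 280838/1597
nα + ρ     = (283·987 + 530) / 1597 = 279851/1597
⌈280838/1597⌉ = 176,  ⌈279851/1597⌉ = 176
s_{283} = 176 − 176 = 0


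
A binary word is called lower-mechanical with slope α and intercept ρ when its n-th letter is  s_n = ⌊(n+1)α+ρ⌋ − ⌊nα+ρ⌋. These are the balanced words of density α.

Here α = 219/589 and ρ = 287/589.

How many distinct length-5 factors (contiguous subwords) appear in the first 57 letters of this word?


t_n = ⌊(n·219+287)/589⌋ for n = 0 … 57:
  n=0…9: ⌊287/589⌋=0 ⌊506/589⌋=0 ⌊725/589⌋=1 ⌊944/589⌋=1 ⌊1163/589⌋=1 ⌊1382/589⌋=2 ⌊1601/589⌋=2 ⌊1820/589⌋=3 ⌊2039/589⌋=3 ⌊2258/589⌋=3
  n=10…19: ⌊2477/589⌋=4 ⌊2696/589⌋=4 ⌊2915/589⌋=4 ⌊3134/589⌋=5 ⌊3353/589⌋=5 ⌊3572/589⌋=6 ⌊3791/589⌋=6 ⌊4010/589⌋=6 ⌊4229/589⌋=7 ⌊4448/589⌋=7
  n=20…29: ⌊4667/589⌋=7 ⌊4886/589⌋=8 ⌊5105/589⌋=8 ⌊5324/589⌋=9 ⌊5543/589⌋=9 ⌊5762/589⌋=9 ⌊5981/589⌋=10 ⌊6200/589⌋=10 ⌊6419/589⌋=10 ⌊6638/589⌋=11
  n=30…39: ⌊6857/589⌋=11 ⌊7076/589⌋=12 ⌊7295/589⌋=12 ⌊7514/589⌋=12 ⌊7733/589⌋=13 ⌊7952/589⌋=13 ⌊8171/589⌋=13 ⌊8390/589⌋=14 ⌊8609/589⌋=14 ⌊8828/589⌋=14
  n=40…49: ⌊9047/589⌋=15 ⌊9266/589⌋=15 ⌊9485/589⌋=16 ⌊9704/589⌋=16 ⌊9923/589⌋=16 ⌊10142/589⌋=17 ⌊10361/589⌋=17 ⌊10580/589⌋=17 ⌊10799/589⌋=18 ⌊11018/589⌋=18
  n=50…57: ⌊11237/589⌋=19 ⌊11456/589⌋=19 ⌊11675/589⌋=19 ⌊11894/589⌋=20 ⌊12113/589⌋=20 ⌊12332/589⌋=20 ⌊12551/589⌋=21 ⌊12770/589⌋=21
s_n = t_(n+1) − t_n for n = 0 … 56 gives
prefix = 010010100100101001001010010010100100100101001001010010010
slide a length-5 window over [0..4] … [52..56] (53 windows); first occurrence of each distinct factor:
  [  0..  4] 01001
  [  1..  5] 10010
  [  2..  6] 00101
  [  3..  7] 01010
  [  4..  8] 10100
  [  7.. 11] 00100
  (the other 47 windows repeat one of these)
distinct factors: {00100, 00101, 01001, 01010, 10010, 10100}
count = 6  (Sturmian bound for length 5 is 6)

6


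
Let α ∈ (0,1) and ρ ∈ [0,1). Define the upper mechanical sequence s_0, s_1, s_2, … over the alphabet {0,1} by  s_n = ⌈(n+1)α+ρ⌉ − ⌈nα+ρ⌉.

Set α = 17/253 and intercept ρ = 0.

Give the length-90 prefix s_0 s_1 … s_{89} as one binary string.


n=0: ⌈(1·17)/253⌉ − ⌈(0·17)/253⌉ = ⌈17/253⌉ − ⌈0/253⌉ = 1 − 0 = 1
n=1: ⌈(2·17)/253⌉ − ⌈(1·17)/253⌉ = ⌈34/253⌉ − ⌈17/253⌉ = 1 − 1 = 0
n=2: ⌈(3·17)/253⌉ − ⌈(2·17)/253⌉ = ⌈51/253⌉ − ⌈34/253⌉ = 1 − 1 = 0
n=3: ⌈(4·17)/253⌉ − ⌈(3·17)/253⌉ = ⌈68/253⌉ − ⌈51/253⌉ = 1 − 1 = 0
n=4: ⌈(5·17)/253⌉ − ⌈(4·17)/253⌉ = ⌈85/253⌉ − ⌈68/253⌉ = 1 − 1 = 0
n=5: ⌈(6·17)/253⌉ − ⌈(5·17)/253⌉ = ⌈102/253⌉ − ⌈85/253⌉ = 1 − 1 = 0
n=6: ⌈(7·17)/253⌉ − ⌈(6·17)/253⌉ = ⌈119/253⌉ − ⌈102/253⌉ = 1 − 1 = 0
n=7: ⌈(8·17)/253⌉ − ⌈(7·17)/253⌉ = ⌈136/253⌉ − ⌈119/253⌉ = 1 − 1 = 0
n=8: ⌈(9·17)/253⌉ − ⌈(8·17)/253⌉ = ⌈153/253⌉ − ⌈136/253⌉ = 1 − 1 = 0
n=9: ⌈(10·17)/253⌉ − ⌈(9·17)/253⌉ = ⌈170/253⌉ − ⌈153/253⌉ = 1 − 1 = 0
n=10: ⌈(11·17)/253⌉ − ⌈(10·17)/253⌉ = ⌈187/253⌉ − ⌈170/253⌉ = 1 − 1 = 0
n=11: ⌈(12·17)/253⌉ − ⌈(11·17)/253⌉ = ⌈204/253⌉ − ⌈187/253⌉ = 1 − 1 = 0
n=12: ⌈(13·17)/253⌉ − ⌈(12·17)/253⌉ = ⌈221/253⌉ − ⌈204/253⌉ = 1 − 1 = 0
n=13: ⌈(14·17)/253⌉ − ⌈(13·17)/253⌉ = ⌈238/253⌉ − ⌈221/253⌉ = 1 − 1 = 0
n=14: ⌈(15·17)/253⌉ − ⌈(14·17)/253⌉ = ⌈255/253⌉ − ⌈238/253⌉ = 2 − 1 = 1
n=15: ⌈(16·17)/253⌉ − ⌈(15·17)/253⌉ = ⌈272/253⌉ − ⌈255/253⌉ = 2 − 2 = 0
n=16: ⌈(17·17)/253⌉ − ⌈(16·17)/253⌉ = ⌈289/253⌉ − ⌈272/253⌉ = 2 − 2 = 0
n=17: ⌈(18·17)/253⌉ − ⌈(17·17)/253⌉ = ⌈306/253⌉ − ⌈289/253⌉ = 2 − 2 = 0
n=18: ⌈(19·17)/253⌉ − ⌈(18·17)/253⌉ = ⌈323/253⌉ − ⌈306/253⌉ = 2 − 2 = 0
n=19: ⌈(20·17)/253⌉ − ⌈(19·17)/253⌉ = ⌈340/253⌉ − ⌈323/253⌉ = 2 − 2 = 0
n=20: ⌈(21·17)/253⌉ − ⌈(20·17)/253⌉ = ⌈357/253⌉ − ⌈340/253⌉ = 2 − 2 = 0
n=21: ⌈(22·17)/253⌉ − ⌈(21·17)/253⌉ = ⌈374/253⌉ − ⌈357/253⌉ = 2 − 2 = 0
n=22: ⌈(23·17)/253⌉ − ⌈(22·17)/253⌉ = ⌈391/253⌉ − ⌈374/253⌉ = 2 − 2 = 0
n=23: ⌈(24·17)/253⌉ − ⌈(23·17)/253⌉ = ⌈408/253⌉ − ⌈391/253⌉ = 2 − 2 = 0
n=24: ⌈(25·17)/253⌉ − ⌈(24·17)/253⌉ = ⌈425/253⌉ − ⌈408/253⌉ = 2 − 2 = 0
n=25: ⌈(26·17)/253⌉ − ⌈(25·17)/253⌉ = ⌈442/253⌉ − ⌈425/253⌉ = 2 − 2 = 0
n=26: ⌈(27·17)/253⌉ − ⌈(26·17)/253⌉ = ⌈459/253⌉ − ⌈442/253⌉ = 2 − 2 = 0
n=27: ⌈(28·17)/253⌉ − ⌈(27·17)/253⌉ = ⌈476/253⌉ − ⌈459/253⌉ = 2 − 2 = 0
n=28: ⌈(29·17)/253⌉ − ⌈(28·17)/253⌉ = ⌈493/253⌉ − ⌈476/253⌉ = 2 − 2 = 0
n=29: ⌈(30·17)/253⌉ − ⌈(29·17)/253⌉ = ⌈510/253⌉ − ⌈493/253⌉ = 3 − 2 = 1
n=30: ⌈(31·17)/253⌉ − ⌈(30·17)/253⌉ = ⌈527/253⌉ − ⌈510/253⌉ = 3 − 3 = 0
n=31: ⌈(32·17)/253⌉ − ⌈(31·17)/253⌉ = ⌈544/253⌉ − ⌈527/253⌉ = 3 − 3 = 0
n=32: ⌈(33·17)/253⌉ − ⌈(32·17)/253⌉ = ⌈561/253⌉ − ⌈544/253⌉ = 3 − 3 = 0
n=33: ⌈(34·17)/253⌉ − ⌈(33·17)/253⌉ = ⌈578/253⌉ − ⌈561/253⌉ = 3 − 3 = 0
n=34: ⌈(35·17)/253⌉ − ⌈(34·17)/253⌉ = ⌈595/253⌉ − ⌈578/253⌉ = 3 − 3 = 0
n=35: ⌈(36·17)/253⌉ − ⌈(35·17)/253⌉ = ⌈612/253⌉ − ⌈595/253⌉ = 3 − 3 = 0
n=36: ⌈(37·17)/253⌉ − ⌈(36·17)/253⌉ = ⌈629/253⌉ − ⌈612/253⌉ = 3 − 3 = 0
n=37: ⌈(38·17)/253⌉ − ⌈(37·17)/253⌉ = ⌈646/253⌉ − ⌈629/253⌉ = 3 − 3 = 0
n=38: ⌈(39·17)/253⌉ − ⌈(38·17)/253⌉ = ⌈663/253⌉ − ⌈646/253⌉ = 3 − 3 = 0
n=39: ⌈(40·17)/253⌉ − ⌈(39·17)/253⌉ = ⌈680/253⌉ − ⌈663/253⌉ = 3 − 3 = 0
n=40: ⌈(41·17)/253⌉ − ⌈(40·17)/253⌉ = ⌈697/253⌉ − ⌈680/253⌉ = 3 − 3 = 0
n=41: ⌈(42·17)/253⌉ − ⌈(41·17)/253⌉ = ⌈714/253⌉ − ⌈697/253⌉ = 3 − 3 = 0
n=42: ⌈(43·17)/253⌉ − ⌈(42·17)/253⌉ = ⌈731/253⌉ − ⌈714/253⌉ = 3 − 3 = 0
n=43: ⌈(44·17)/253⌉ − ⌈(43·17)/253⌉ = ⌈748/253⌉ − ⌈731/253⌉ = 3 − 3 = 0
n=44: ⌈(45·17)/253⌉ − ⌈(44·17)/253⌉ = ⌈765/253⌉ − ⌈748/253⌉ = 4 − 3 = 1
n=45: ⌈(46·17)/253⌉ − ⌈(45·17)/253⌉ = ⌈782/253⌉ − ⌈765/253⌉ = 4 − 4 = 0
n=46: ⌈(47·17)/253⌉ − ⌈(46·17)/253⌉ = ⌈799/253⌉ − ⌈782/253⌉ = 4 − 4 = 0
n=47: ⌈(48·17)/253⌉ − ⌈(47·17)/253⌉ = ⌈816/253⌉ − ⌈799/253⌉ = 4 − 4 = 0
n=48: ⌈(49·17)/253⌉ − ⌈(48·17)/253⌉ = ⌈833/253⌉ − ⌈816/253⌉ = 4 − 4 = 0
n=49: ⌈(50·17)/253⌉ − ⌈(49·17)/253⌉ = ⌈850/253⌉ − ⌈833/253⌉ = 4 − 4 = 0
n=50: ⌈(51·17)/253⌉ − ⌈(50·17)/253⌉ = ⌈867/253⌉ − ⌈850/253⌉ = 4 − 4 = 0
n=51: ⌈(52·17)/253⌉ − ⌈(51·17)/253⌉ = ⌈884/253⌉ − ⌈867/253⌉ = 4 − 4 = 0
n=52: ⌈(53·17)/253⌉ − ⌈(52·17)/253⌉ = ⌈901/253⌉ − ⌈884/253⌉ = 4 − 4 = 0
n=53: ⌈(54·17)/253⌉ − ⌈(53·17)/253⌉ = ⌈918/253⌉ − ⌈901/253⌉ = 4 − 4 = 0
n=54: ⌈(55·17)/253⌉ − ⌈(54·17)/253⌉ = ⌈935/253⌉ − ⌈918/253⌉ = 4 − 4 = 0
n=55: ⌈(56·17)/253⌉ − ⌈(55·17)/253⌉ = ⌈952/253⌉ − ⌈935/253⌉ = 4 − 4 = 0
n=56: ⌈(57·17)/253⌉ − ⌈(56·17)/253⌉ = ⌈969/253⌉ − ⌈952/253⌉ = 4 − 4 = 0
n=57: ⌈(58·17)/253⌉ − ⌈(57·17)/253⌉ = ⌈986/253⌉ − ⌈969/253⌉ = 4 − 4 = 0
n=58: ⌈(59·17)/253⌉ − ⌈(58·17)/253⌉ = ⌈1003/253⌉ − ⌈986/253⌉ = 4 − 4 = 0
n=59: ⌈(60·17)/253⌉ − ⌈(59·17)/253⌉ = ⌈1020/253⌉ − ⌈1003/253⌉ = 5 − 4 = 1
n=60: ⌈(61·17)/253⌉ − ⌈(60·17)/253⌉ = ⌈1037/253⌉ − ⌈1020/253⌉ = 5 − 5 = 0
n=61: ⌈(62·17)/253⌉ − ⌈(61·17)/253⌉ = ⌈1054/253⌉ − ⌈1037/253⌉ = 5 − 5 = 0
n=62: ⌈(63·17)/253⌉ − ⌈(62·17)/253⌉ = ⌈1071/253⌉ − ⌈1054/253⌉ = 5 − 5 = 0
n=63: ⌈(64·17)/253⌉ − ⌈(63·17)/253⌉ = ⌈1088/253⌉ − ⌈1071/253⌉ = 5 − 5 = 0
n=64: ⌈(65·17)/253⌉ − ⌈(64·17)/253⌉ = ⌈1105/253⌉ − ⌈1088/253⌉ = 5 − 5 = 0
n=65: ⌈(66·17)/253⌉ − ⌈(65·17)/253⌉ = ⌈1122/253⌉ − ⌈1105/253⌉ = 5 − 5 = 0
n=66: ⌈(67·17)/253⌉ − ⌈(66·17)/253⌉ = ⌈1139/253⌉ − ⌈1122/253⌉ = 5 − 5 = 0
n=67: ⌈(68·17)/253⌉ − ⌈(67·17)/253⌉ = ⌈1156/253⌉ − ⌈1139/253⌉ = 5 − 5 = 0
n=68: ⌈(69·17)/253⌉ − ⌈(68·17)/253⌉ = ⌈1173/253⌉ − ⌈1156/253⌉ = 5 − 5 = 0
n=69: ⌈(70·17)/253⌉ − ⌈(69·17)/253⌉ = ⌈1190/253⌉ − ⌈1173/253⌉ = 5 − 5 = 0
n=70: ⌈(71·17)/253⌉ − ⌈(70·17)/253⌉ = ⌈1207/253⌉ − ⌈1190/253⌉ = 5 − 5 = 0
n=71: ⌈(72·17)/253⌉ − ⌈(71·17)/253⌉ = ⌈1224/253⌉ − ⌈1207/253⌉ = 5 − 5 = 0
n=72: ⌈(73·17)/253⌉ − ⌈(72·17)/253⌉ = ⌈1241/253⌉ − ⌈1224/253⌉ = 5 − 5 = 0
n=73: ⌈(74·17)/253⌉ − ⌈(73·17)/253⌉ = ⌈1258/253⌉ − ⌈1241/253⌉ = 5 − 5 = 0
n=74: ⌈(75·17)/253⌉ − ⌈(74·17)/253⌉ = ⌈1275/253⌉ − ⌈1258/253⌉ = 6 − 5 = 1
n=75: ⌈(76·17)/253⌉ − ⌈(75·17)/253⌉ = ⌈1292/253⌉ − ⌈1275/253⌉ = 6 − 6 = 0
n=76: ⌈(77·17)/253⌉ − ⌈(76·17)/253⌉ = ⌈1309/253⌉ − ⌈1292/253⌉ = 6 − 6 = 0
n=77: ⌈(78·17)/253⌉ − ⌈(77·17)/253⌉ = ⌈1326/253⌉ − ⌈1309/253⌉ = 6 − 6 = 0
n=78: ⌈(79·17)/253⌉ − ⌈(78·17)/253⌉ = ⌈1343/253⌉ − ⌈1326/253⌉ = 6 − 6 = 0
n=79: ⌈(80·17)/253⌉ − ⌈(79·17)/253⌉ = ⌈1360/253⌉ − ⌈1343/253⌉ = 6 − 6 = 0
n=80: ⌈(81·17)/253⌉ − ⌈(80·17)/253⌉ = ⌈1377/253⌉ − ⌈1360/253⌉ = 6 − 6 = 0
n=81: ⌈(82·17)/253⌉ − ⌈(81·17)/253⌉ = ⌈1394/253⌉ − ⌈1377/253⌉ = 6 − 6 = 0
n=82: ⌈(83·17)/253⌉ − ⌈(82·17)/253⌉ = ⌈1411/253⌉ − ⌈1394/253⌉ = 6 − 6 = 0
n=83: ⌈(84·17)/253⌉ − ⌈(83·17)/253⌉ = ⌈1428/253⌉ − ⌈1411/253⌉ = 6 − 6 = 0
n=84: ⌈(85·17)/253⌉ − ⌈(84·17)/253⌉ = ⌈1445/253⌉ − ⌈1428/253⌉ = 6 − 6 = 0
n=85: ⌈(86·17)/253⌉ − ⌈(85·17)/253⌉ = ⌈1462/253⌉ − ⌈1445/253⌉ = 6 − 6 = 0
n=86: ⌈(87·17)/253⌉ − ⌈(86·17)/253⌉ = ⌈1479/253⌉ − ⌈1462/253⌉ = 6 − 6 = 0
n=87: ⌈(88·17)/253⌉ − ⌈(87·17)/253⌉ = ⌈1496/253⌉ − ⌈1479/253⌉ = 6 − 6 = 0
n=88: ⌈(89·17)/253⌉ − ⌈(88·17)/253⌉ = ⌈1513/253⌉ − ⌈1496/253⌉ = 6 − 6 = 0
n=89: ⌈(90·17)/253⌉ − ⌈(89·17)/253⌉ = ⌈1530/253⌉ − ⌈1513/253⌉ = 7 − 6 = 1

100000000000001000000000000001000000000000001000000000000001000000000000001000000000000001


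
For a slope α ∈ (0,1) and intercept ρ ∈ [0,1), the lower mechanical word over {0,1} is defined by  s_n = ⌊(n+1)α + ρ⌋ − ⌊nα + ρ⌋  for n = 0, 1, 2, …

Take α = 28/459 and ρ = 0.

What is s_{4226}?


0

(n+1)α + ρ = (4227·28) / 459 = 118356/459
nα + ρ     = (4226·28) / 459 = 118328/459
⌊118356/459⌋ = 257,  ⌊118328/459⌋ = 257
s_{4226} = 257 − 257 = 0


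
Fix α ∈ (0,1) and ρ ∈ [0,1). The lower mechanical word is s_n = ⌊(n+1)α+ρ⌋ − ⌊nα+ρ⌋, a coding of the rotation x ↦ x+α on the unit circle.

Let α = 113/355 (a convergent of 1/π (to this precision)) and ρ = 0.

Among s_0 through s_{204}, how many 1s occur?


#1s = Σ_{n=0}^{204} s_n = Σ_{n=0}^{204} (⌊(n+1)α+ρ⌋ − ⌊nα+ρ⌋)
the sum telescopes: every ⌊nα+ρ⌋ with 0 < n < 205 appears once with + and once with −, leaving ⌊205α+ρ⌋ − ⌊0·α+ρ⌋
205α + ρ = (205·113) / 355 = 23165/355
ρ = 0/355
⌊23165/355⌋ = 65,  ⌊0/355⌋ = 0
#1s = 65 − 0 = 65

65


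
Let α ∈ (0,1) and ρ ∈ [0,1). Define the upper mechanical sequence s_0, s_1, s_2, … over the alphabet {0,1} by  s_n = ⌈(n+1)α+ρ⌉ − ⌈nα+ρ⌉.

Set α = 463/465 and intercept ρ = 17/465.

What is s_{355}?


1

(n+1)α + ρ = (356·463 + 17) / 465 = 164845/465
nα + ρ     = (355·463 + 17) / 465 = 164382/465
⌈164845/465⌉ = 355,  ⌈164382/465⌉ = 354
s_{355} = 355 − 354 = 1


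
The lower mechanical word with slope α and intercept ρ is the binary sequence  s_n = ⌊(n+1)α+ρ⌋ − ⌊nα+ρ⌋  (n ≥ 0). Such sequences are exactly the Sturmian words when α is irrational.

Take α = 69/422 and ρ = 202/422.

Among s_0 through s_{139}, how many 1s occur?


23

#1s = Σ_{n=0}^{139} s_n = Σ_{n=0}^{139} (⌊(n+1)α+ρ⌋ − ⌊nα+ρ⌋)
the sum telescopes: every ⌊nα+ρ⌋ with 0 < n < 140 appears once with + and once with −, leaving ⌊140α+ρ⌋ − ⌊0·α+ρ⌋
140α + ρ = (140·69 + 202) / 422 = 9862/422
ρ = 202/422
⌊9862/422⌋ = 23,  ⌊202/422⌋ = 0
#1s = 23 − 0 = 23


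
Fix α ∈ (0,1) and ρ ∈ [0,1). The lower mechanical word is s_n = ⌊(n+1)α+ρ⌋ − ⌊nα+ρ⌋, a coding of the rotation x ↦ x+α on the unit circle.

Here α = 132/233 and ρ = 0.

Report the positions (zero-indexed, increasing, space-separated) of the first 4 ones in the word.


n=0: ⌊132/233⌋−⌊0/233⌋ = 0−0 = 0
n=1: ⌊264/233⌋−⌊132/233⌋ = 1−0 = 1  ← one
n=2: ⌊396/233⌋−⌊264/233⌋ = 1−1 = 0
n=3: ⌊528/233⌋−⌊396/233⌋ = 2−1 = 1  ← one
n=4: ⌊660/233⌋−⌊528/233⌋ = 2−2 = 0
n=5: ⌊792/233⌋−⌊660/233⌋ = 3−2 = 1  ← one
n=6: ⌊924/233⌋−⌊792/233⌋ = 3−3 = 0
n=7: ⌊1056/233⌋−⌊924/233⌋ = 4−3 = 1  ← one
positions of the first 4 ones: 1 3 5 7

1 3 5 7


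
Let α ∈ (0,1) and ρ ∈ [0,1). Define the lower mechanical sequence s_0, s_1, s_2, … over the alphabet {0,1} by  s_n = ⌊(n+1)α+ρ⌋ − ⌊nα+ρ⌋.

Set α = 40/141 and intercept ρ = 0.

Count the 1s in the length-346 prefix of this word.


98

#1s = Σ_{n=0}^{345} s_n = Σ_{n=0}^{345} (⌊(n+1)α+ρ⌋ − ⌊nα+ρ⌋)
the sum telescopes: every ⌊nα+ρ⌋ with 0 < n < 346 appears once with + and once with −, leaving ⌊346α+ρ⌋ − ⌊0·α+ρ⌋
346α + ρ = (346·40) / 141 = 13840/141
ρ = 0/141
⌊13840/141⌋ = 98,  ⌊0/141⌋ = 0
#1s = 98 − 0 = 98


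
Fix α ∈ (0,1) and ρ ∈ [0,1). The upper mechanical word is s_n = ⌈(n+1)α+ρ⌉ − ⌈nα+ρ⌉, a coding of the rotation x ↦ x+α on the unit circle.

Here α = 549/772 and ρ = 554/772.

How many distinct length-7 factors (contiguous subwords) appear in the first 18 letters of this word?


t_n = ⌈(n·549+554)/772⌉ for n = 0 … 18:
  n=0…9: ⌈554/772⌉=1 ⌈1103/772⌉=2 ⌈1652/772⌉=3 ⌈2201/772⌉=3 ⌈2750/772⌉=4 ⌈3299/772⌉=5 ⌈3848/772⌉=5 ⌈4397/772⌉=6 ⌈4946/772⌉=7 ⌈5495/772⌉=8
  n=10…18: ⌈6044/772⌉=8 ⌈6593/772⌉=9 ⌈7142/772⌉=10 ⌈7691/772⌉=10 ⌈8240/772⌉=11 ⌈8789/772⌉=12 ⌈9338/772⌉=13 ⌈9887/772⌉=13 ⌈10436/772⌉=14
s_n = t_(n+1) − t_n for n = 0 … 17 gives
prefix = 110110111011011101
slide a length-7 window over [0..6] … [11..17] (12 windows); first occurrence of each distinct factor:
  [  0..  6] 1101101
  [  1..  7] 1011011
  [  2..  8] 0110111
  [  3..  9] 1101110
  [  4.. 10] 1011101
  [  5.. 11] 0111011
  [  6.. 12] 1110110
  (the other 5 windows repeat one of these)
distinct factors: {0110111, 0111011, 1011011, 1011101, 1101101, 1101110, 1110110}
count = 7  (Sturmian bound for length 7 is 8)

7


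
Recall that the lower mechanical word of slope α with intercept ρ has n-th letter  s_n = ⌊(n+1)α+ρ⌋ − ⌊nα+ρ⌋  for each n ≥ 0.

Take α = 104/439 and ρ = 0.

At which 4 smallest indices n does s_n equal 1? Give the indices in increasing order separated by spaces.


n=0: ⌊104/439⌋−⌊0/439⌋ = 0−0 = 0
n=1: ⌊208/439⌋−⌊104/439⌋ = 0−0 = 0
n=2: ⌊312/439⌋−⌊208/439⌋ = 0−0 = 0
n=3: ⌊416/439⌋−⌊312/439⌋ = 0−0 = 0
n=4: ⌊520/439⌋−⌊416/439⌋ = 1−0 = 1  ← one
n=5: ⌊624/439⌋−⌊520/439⌋ = 1−1 = 0
n=6: ⌊728/439⌋−⌊624/439⌋ = 1−1 = 0
n=7: ⌊832/439⌋−⌊728/439⌋ = 1−1 = 0
n=8: ⌊936/439⌋−⌊832/439⌋ = 2−1 = 1  ← one
n=9: ⌊1040/439⌋−⌊936/439⌋ = 2−2 = 0
n=10: ⌊1144/439⌋−⌊1040/439⌋ = 2−2 = 0
n=11: ⌊1248/439⌋−⌊1144/439⌋ = 2−2 = 0
n=12: ⌊1352/439⌋−⌊1248/439⌋ = 3−2 = 1  ← one
n=13: ⌊1456/439⌋−⌊1352/439⌋ = 3−3 = 0
n=14: ⌊1560/439⌋−⌊1456/439⌋ = 3−3 = 0
n=15: ⌊1664/439⌋−⌊1560/439⌋ = 3−3 = 0
n=16: ⌊1768/439⌋−⌊1664/439⌋ = 4−3 = 1  ← one
positions of the first 4 ones: 4 8 12 16

4 8 12 16


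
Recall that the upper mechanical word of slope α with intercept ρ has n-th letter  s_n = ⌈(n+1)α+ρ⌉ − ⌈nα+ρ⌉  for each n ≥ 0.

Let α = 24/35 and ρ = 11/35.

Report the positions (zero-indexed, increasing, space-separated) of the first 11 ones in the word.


n=0: ⌈35/35⌉−⌈11/35⌉ = 1−1 = 0
n=1: ⌈59/35⌉−⌈35/35⌉ = 2−1 = 1  ← one
n=2: ⌈83/35⌉−⌈59/35⌉ = 3−2 = 1  ← one
n=3: ⌈107/35⌉−⌈83/35⌉ = 4−3 = 1  ← one
n=4: ⌈131/35⌉−⌈107/35⌉ = 4−4 = 0
n=5: ⌈155/35⌉−⌈131/35⌉ = 5−4 = 1  ← one
n=6: ⌈179/35⌉−⌈155/35⌉ = 6−5 = 1  ← one
n=7: ⌈203/35⌉−⌈179/35⌉ = 6−6 = 0
n=8: ⌈227/35⌉−⌈203/35⌉ = 7−6 = 1  ← one
n=9: ⌈251/35⌉−⌈227/35⌉ = 8−7 = 1  ← one
n=10: ⌈275/35⌉−⌈251/35⌉ = 8−8 = 0
n=11: ⌈299/35⌉−⌈275/35⌉ = 9−8 = 1  ← one
n=12: ⌈323/35⌉−⌈299/35⌉ = 10−9 = 1  ← one
n=13: ⌈347/35⌉−⌈323/35⌉ = 10−10 = 0
n=14: ⌈371/35⌉−⌈347/35⌉ = 11−10 = 1  ← one
n=15: ⌈395/35⌉−⌈371/35⌉ = 12−11 = 1  ← one
positions of the first 11 ones: 1 2 3 5 6 8 9 11 12 14 15

1 2 3 5 6 8 9 11 12 14 15
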